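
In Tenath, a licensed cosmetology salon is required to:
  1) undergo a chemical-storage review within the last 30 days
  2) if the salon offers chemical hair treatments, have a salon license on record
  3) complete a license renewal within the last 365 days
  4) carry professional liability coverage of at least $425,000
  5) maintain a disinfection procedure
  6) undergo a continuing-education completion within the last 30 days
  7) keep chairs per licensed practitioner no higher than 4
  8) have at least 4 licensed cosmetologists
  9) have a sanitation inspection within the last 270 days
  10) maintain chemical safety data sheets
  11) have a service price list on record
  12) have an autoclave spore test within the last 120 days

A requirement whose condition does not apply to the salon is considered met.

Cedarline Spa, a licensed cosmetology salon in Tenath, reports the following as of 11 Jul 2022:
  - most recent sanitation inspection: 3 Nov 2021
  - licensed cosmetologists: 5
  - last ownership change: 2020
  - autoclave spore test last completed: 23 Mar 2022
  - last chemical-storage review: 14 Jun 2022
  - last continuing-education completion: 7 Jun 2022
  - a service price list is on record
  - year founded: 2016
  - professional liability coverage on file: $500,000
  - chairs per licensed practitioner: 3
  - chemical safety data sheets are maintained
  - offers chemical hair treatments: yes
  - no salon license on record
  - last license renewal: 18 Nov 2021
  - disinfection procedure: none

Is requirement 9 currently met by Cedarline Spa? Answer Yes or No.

9. sanitation inspection 250 days ago vs limit 270 → met

Yes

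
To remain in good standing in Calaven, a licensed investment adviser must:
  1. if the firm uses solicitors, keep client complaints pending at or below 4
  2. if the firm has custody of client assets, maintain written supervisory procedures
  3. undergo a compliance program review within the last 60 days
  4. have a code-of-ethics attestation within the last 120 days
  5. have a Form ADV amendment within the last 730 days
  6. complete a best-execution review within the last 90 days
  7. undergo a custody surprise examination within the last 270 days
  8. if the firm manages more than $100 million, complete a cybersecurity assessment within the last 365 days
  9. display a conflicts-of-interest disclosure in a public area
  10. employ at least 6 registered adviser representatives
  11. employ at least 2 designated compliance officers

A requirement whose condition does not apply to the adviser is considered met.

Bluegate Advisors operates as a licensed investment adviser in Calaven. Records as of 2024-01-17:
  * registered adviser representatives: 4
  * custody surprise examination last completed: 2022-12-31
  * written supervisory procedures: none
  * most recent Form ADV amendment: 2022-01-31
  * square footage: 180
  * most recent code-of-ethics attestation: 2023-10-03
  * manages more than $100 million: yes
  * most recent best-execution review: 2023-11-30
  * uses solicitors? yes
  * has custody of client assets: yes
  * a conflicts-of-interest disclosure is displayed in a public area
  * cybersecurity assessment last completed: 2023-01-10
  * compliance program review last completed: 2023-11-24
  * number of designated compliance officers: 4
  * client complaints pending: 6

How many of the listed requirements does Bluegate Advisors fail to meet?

5

1. condition 'uses solicitors' holds; client complaints pending 6 > 4 → not met
2. condition 'has custody of client assets' holds; written supervisory procedures absent → not met
3. compliance program review 54 days ago vs limit 60 → met
4. code-of-ethics attestation 106 days ago vs limit 120 → met
5. Form ADV amendment 716 days ago vs limit 730 → met
6. best-execution review 48 days ago vs limit 90 → met
7. custody surprise examination 382 days ago vs limit 270 → not met
8. condition 'manages more than $100 million' holds; cybersecurity assessment 372 days ago vs limit 365 → not met
9. conflicts-of-interest disclosure present → met
10. registered adviser representatives 4 < 6 → not met
11. designated compliance officers 4 ≥ 2 → met
Not met: 5 of 11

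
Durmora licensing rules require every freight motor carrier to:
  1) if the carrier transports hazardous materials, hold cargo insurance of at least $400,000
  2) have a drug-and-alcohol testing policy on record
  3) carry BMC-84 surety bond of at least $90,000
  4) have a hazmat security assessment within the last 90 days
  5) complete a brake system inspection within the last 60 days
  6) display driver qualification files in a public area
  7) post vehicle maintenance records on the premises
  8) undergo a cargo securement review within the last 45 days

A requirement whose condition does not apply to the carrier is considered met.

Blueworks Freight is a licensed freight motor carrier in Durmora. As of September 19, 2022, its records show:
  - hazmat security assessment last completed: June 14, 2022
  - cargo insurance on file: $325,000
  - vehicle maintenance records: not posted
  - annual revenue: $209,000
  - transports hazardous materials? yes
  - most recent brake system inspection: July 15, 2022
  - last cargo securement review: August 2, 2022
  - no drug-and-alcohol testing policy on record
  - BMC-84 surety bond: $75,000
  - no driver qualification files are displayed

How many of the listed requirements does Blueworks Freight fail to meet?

8

1. condition 'transports hazardous materials' holds; cargo insurance $325,000 < $400,000 → not met
2. drug-and-alcohol testing policy absent → not met
3. BMC-84 surety bond $75,000 < $90,000 → not met
4. hazmat security assessment 97 days ago vs limit 90 → not met
5. brake system inspection 66 days ago vs limit 60 → not met
6. driver qualification files absent → not met
7. vehicle maintenance records absent → not met
8. cargo securement review 48 days ago vs limit 45 → not met
Not met: 8 of 8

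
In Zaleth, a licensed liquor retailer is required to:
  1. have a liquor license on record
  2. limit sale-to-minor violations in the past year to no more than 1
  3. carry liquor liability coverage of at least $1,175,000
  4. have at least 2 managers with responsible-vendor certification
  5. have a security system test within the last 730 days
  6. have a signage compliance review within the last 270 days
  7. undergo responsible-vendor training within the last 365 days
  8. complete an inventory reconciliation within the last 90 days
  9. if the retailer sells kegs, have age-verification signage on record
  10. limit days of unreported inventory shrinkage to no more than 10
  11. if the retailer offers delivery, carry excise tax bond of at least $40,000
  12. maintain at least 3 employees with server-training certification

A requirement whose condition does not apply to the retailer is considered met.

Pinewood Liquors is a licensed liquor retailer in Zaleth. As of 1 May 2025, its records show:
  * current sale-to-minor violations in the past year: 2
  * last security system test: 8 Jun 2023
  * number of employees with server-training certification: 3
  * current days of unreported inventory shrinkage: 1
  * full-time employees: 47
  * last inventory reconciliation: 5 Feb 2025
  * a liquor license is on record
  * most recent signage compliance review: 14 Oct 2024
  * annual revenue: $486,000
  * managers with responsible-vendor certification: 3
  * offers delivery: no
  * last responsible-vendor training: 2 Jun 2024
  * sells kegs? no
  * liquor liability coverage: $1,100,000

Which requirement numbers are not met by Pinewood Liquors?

1. liquor license present → met
2. sale-to-minor violations in the past year 2 > 1 → not met
3. liquor liability coverage $1,100,000 < $1,175,000 → not met
4. managers with responsible-vendor certification 3 ≥ 2 → met
5. security system test 693 days ago vs limit 730 → met
6. signage compliance review 199 days ago vs limit 270 → met
7. responsible-vendor training 333 days ago vs limit 365 → met
8. inventory reconciliation 85 days ago vs limit 90 → met
9. condition 'sells kegs' does not hold → requirement n/a → met
10. days of unreported inventory shrinkage 1 ≤ 10 → met
11. condition 'offers delivery' does not hold → requirement n/a → met
12. employees with server-training certification 3 ≥ 3 → met
Not met: 2, 3

2, 3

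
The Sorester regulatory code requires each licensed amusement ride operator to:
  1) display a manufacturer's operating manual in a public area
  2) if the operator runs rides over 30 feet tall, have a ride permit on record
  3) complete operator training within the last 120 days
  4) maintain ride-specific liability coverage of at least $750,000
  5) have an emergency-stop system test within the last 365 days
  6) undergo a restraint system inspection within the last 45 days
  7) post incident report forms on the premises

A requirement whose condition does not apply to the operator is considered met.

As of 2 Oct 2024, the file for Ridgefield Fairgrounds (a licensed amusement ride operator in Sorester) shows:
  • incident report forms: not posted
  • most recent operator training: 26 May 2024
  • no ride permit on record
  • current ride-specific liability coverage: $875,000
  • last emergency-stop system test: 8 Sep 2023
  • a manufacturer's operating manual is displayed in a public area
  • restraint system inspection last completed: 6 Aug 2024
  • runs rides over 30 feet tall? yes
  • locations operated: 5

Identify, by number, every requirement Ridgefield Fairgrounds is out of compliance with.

2, 3, 5, 6, 7

1. manufacturer's operating manual present → met
2. condition 'runs rides over 30 feet tall' holds; ride permit absent → not met
3. operator training 129 days ago vs limit 120 → not met
4. ride-specific liability coverage $875,000 ≥ $750,000 → met
5. emergency-stop system test 390 days ago vs limit 365 → not met
6. restraint system inspection 57 days ago vs limit 45 → not met
7. incident report forms absent → not met
Not met: 2, 3, 5, 6, 7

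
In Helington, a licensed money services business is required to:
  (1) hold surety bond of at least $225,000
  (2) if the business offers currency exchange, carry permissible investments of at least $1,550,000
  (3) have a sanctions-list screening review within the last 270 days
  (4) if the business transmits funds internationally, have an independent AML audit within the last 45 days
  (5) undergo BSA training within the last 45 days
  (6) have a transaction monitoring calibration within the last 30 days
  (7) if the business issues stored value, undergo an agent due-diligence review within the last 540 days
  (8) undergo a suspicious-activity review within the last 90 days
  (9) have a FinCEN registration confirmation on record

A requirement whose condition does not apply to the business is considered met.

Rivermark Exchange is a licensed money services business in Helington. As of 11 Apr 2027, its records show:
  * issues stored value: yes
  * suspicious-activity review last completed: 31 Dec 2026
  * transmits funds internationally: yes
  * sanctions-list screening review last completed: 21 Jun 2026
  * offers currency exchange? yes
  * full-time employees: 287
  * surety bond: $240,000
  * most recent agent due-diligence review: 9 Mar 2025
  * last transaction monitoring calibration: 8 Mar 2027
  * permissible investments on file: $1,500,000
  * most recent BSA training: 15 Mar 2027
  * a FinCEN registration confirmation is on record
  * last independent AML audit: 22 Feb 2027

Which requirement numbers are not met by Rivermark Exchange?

1. surety bond $240,000 ≥ $225,000 → met
2. condition 'offers currency exchange' holds; permissible investments $1,500,000 < $1,550,000 → not met
3. sanctions-list screening review 294 days ago vs limit 270 → not met
4. condition 'transmits funds internationally' holds; independent AML audit 48 days ago vs limit 45 → not met
5. BSA training 27 days ago vs limit 45 → met
6. transaction monitoring calibration 34 days ago vs limit 30 → not met
7. condition 'issues stored value' holds; agent due-diligence review 763 days ago vs limit 540 → not met
8. suspicious-activity review 101 days ago vs limit 90 → not met
9. FinCEN registration confirmation present → met
Not met: 2, 3, 4, 6, 7, 8

2, 3, 4, 6, 7, 8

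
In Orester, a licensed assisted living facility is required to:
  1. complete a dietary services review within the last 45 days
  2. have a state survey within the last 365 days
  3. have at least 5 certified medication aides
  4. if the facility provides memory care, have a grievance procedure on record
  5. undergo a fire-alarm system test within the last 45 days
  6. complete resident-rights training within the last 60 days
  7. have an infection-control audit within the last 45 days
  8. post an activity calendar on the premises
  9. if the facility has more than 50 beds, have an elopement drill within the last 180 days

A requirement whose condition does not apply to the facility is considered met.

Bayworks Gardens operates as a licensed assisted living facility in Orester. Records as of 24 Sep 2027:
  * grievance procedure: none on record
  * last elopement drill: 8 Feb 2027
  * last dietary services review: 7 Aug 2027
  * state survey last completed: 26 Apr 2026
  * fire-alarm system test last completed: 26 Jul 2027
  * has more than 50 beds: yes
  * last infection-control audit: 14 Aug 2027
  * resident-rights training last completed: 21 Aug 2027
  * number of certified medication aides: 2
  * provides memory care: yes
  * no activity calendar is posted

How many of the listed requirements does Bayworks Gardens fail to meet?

7

1. dietary services review 48 days ago vs limit 45 → not met
2. state survey 516 days ago vs limit 365 → not met
3. certified medication aides 2 < 5 → not met
4. condition 'provides memory care' holds; grievance procedure absent → not met
5. fire-alarm system test 60 days ago vs limit 45 → not met
6. resident-rights training 34 days ago vs limit 60 → met
7. infection-control audit 41 days ago vs limit 45 → met
8. activity calendar absent → not met
9. condition 'has more than 50 beds' holds; elopement drill 228 days ago vs limit 180 → not met
Not met: 7 of 9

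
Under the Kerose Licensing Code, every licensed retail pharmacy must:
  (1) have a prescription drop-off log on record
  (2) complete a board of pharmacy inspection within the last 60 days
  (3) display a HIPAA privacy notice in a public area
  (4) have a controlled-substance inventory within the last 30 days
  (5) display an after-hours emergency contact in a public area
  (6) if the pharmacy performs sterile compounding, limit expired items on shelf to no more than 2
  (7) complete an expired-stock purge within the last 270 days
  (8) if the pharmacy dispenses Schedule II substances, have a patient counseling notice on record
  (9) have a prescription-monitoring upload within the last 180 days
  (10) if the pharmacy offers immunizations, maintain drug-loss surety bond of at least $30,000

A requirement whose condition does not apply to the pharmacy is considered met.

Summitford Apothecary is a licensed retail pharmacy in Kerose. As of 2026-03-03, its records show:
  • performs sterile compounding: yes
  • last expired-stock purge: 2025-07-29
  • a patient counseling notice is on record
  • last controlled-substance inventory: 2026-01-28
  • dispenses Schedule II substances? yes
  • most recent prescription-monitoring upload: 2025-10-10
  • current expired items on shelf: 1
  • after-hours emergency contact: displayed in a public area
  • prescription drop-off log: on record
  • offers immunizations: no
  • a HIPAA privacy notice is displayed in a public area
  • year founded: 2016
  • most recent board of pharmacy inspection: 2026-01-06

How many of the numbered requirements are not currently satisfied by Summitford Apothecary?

1

1. prescription drop-off log present → met
2. board of pharmacy inspection 56 days ago vs limit 60 → met
3. HIPAA privacy notice present → met
4. controlled-substance inventory 34 days ago vs limit 30 → not met
5. after-hours emergency contact present → met
6. condition 'performs sterile compounding' holds; expired items on shelf 1 ≤ 2 → met
7. expired-stock purge 217 days ago vs limit 270 → met
8. condition 'dispenses Schedule II substances' holds; patient counseling notice present → met
9. prescription-monitoring upload 144 days ago vs limit 180 → met
10. condition 'offers immunizations' does not hold → requirement n/a → met
Not met: 1 of 10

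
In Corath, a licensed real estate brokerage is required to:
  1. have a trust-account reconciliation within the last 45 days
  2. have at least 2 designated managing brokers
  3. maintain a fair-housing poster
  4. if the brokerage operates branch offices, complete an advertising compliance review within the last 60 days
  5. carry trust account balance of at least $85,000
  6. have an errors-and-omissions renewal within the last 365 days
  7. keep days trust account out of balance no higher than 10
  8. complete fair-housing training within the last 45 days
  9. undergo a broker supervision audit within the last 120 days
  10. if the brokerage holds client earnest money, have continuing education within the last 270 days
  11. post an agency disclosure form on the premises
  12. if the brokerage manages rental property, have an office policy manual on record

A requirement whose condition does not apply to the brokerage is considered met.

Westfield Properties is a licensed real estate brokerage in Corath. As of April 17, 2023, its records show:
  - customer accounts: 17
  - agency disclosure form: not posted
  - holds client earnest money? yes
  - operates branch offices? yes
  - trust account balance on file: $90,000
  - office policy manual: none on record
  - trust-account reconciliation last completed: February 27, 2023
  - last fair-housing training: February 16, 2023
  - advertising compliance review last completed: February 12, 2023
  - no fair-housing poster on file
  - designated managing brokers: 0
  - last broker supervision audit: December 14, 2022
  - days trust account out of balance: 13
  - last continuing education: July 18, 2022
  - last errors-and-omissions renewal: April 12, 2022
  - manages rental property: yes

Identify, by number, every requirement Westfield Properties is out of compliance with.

1. trust-account reconciliation 49 days ago vs limit 45 → not met
2. designated managing brokers 0 < 2 → not met
3. fair-housing poster absent → not met
4. condition 'operates branch offices' holds; advertising compliance review 64 days ago vs limit 60 → not met
5. trust account balance $90,000 ≥ $85,000 → met
6. errors-and-omissions renewal 370 days ago vs limit 365 → not met
7. days trust account out of balance 13 > 10 → not met
8. fair-housing training 60 days ago vs limit 45 → not met
9. broker supervision audit 124 days ago vs limit 120 → not met
10. condition 'holds client earnest money' holds; continuing education 273 days ago vs limit 270 → not met
11. agency disclosure form absent → not met
12. condition 'manages rental property' holds; office policy manual absent → not met
Not met: 1, 2, 3, 4, 6, 7, 8, 9, 10, 11, 12

1, 2, 3, 4, 6, 7, 8, 9, 10, 11, 12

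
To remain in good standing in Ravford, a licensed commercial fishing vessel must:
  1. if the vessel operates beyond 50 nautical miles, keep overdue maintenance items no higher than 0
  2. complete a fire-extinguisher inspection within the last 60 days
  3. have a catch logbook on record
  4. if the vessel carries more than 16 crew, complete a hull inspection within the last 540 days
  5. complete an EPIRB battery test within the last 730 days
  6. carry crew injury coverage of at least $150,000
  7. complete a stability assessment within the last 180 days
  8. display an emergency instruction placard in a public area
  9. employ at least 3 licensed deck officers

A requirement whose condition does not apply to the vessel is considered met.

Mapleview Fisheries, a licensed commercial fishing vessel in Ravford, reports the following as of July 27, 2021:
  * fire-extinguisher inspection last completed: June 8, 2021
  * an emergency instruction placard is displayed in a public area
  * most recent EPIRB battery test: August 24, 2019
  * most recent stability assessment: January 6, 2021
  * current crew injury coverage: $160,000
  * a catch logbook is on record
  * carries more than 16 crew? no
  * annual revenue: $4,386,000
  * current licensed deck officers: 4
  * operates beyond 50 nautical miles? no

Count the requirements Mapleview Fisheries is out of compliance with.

1. condition 'operates beyond 50 nautical miles' does not hold → requirement n/a → met
2. fire-extinguisher inspection 49 days ago vs limit 60 → met
3. catch logbook present → met
4. condition 'carries more than 16 crew' does not hold → requirement n/a → met
5. EPIRB battery test 703 days ago vs limit 730 → met
6. crew injury coverage $160,000 ≥ $150,000 → met
7. stability assessment 202 days ago vs limit 180 → not met
8. emergency instruction placard present → met
9. licensed deck officers 4 ≥ 3 → met
Not met: 1 of 9

1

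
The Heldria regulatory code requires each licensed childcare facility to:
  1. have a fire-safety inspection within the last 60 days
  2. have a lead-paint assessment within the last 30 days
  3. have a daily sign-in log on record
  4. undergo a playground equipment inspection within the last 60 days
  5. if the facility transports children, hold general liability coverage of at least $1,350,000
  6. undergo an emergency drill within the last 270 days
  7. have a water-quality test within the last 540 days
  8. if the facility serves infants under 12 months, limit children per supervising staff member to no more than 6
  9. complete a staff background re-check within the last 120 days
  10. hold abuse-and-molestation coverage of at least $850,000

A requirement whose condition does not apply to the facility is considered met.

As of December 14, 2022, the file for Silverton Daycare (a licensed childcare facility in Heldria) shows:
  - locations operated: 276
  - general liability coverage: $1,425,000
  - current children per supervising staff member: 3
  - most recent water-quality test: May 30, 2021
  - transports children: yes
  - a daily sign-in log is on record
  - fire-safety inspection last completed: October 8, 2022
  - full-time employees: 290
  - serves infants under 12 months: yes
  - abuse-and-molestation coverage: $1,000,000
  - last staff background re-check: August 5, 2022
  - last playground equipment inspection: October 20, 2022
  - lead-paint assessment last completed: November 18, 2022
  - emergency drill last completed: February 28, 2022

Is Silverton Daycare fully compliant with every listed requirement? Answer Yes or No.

1. fire-safety inspection 67 days ago vs limit 60 → not met
2. lead-paint assessment 26 days ago vs limit 30 → met
3. daily sign-in log present → met
4. playground equipment inspection 55 days ago vs limit 60 → met
5. condition 'transports children' holds; general liability coverage $1,425,000 ≥ $1,350,000 → met
6. emergency drill 289 days ago vs limit 270 → not met
7. water-quality test 563 days ago vs limit 540 → not met
8. condition 'serves infants under 12 months' holds; children per supervising staff member 3 ≤ 6 → met
9. staff background re-check 131 days ago vs limit 120 → not met
10. abuse-and-molestation coverage $1,000,000 ≥ $850,000 → met
Not met: 1, 6, 7, 9

No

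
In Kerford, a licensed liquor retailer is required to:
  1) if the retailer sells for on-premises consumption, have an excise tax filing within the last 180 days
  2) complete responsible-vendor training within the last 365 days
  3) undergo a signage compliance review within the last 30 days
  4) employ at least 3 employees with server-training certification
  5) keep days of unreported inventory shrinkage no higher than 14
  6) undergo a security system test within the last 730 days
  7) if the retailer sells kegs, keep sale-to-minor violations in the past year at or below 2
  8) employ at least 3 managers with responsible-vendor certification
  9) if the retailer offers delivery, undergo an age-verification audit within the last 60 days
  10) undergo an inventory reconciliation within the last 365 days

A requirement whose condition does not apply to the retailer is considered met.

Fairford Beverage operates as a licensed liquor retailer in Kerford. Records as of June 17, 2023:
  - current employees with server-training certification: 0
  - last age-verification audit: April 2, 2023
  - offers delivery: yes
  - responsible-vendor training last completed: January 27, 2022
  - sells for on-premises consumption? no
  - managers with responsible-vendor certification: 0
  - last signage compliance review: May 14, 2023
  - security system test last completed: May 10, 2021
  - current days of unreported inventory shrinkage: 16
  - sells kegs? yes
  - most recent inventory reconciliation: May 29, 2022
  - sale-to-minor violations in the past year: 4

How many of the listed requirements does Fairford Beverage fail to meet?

1. condition 'sells for on-premises consumption' does not hold → requirement n/a → met
2. responsible-vendor training 506 days ago vs limit 365 → not met
3. signage compliance review 34 days ago vs limit 30 → not met
4. employees with server-training certification 0 < 3 → not met
5. days of unreported inventory shrinkage 16 > 14 → not met
6. security system test 768 days ago vs limit 730 → not met
7. condition 'sells kegs' holds; sale-to-minor violations in the past year 4 > 2 → not met
8. managers with responsible-vendor certification 0 < 3 → not met
9. condition 'offers delivery' holds; age-verification audit 76 days ago vs limit 60 → not met
10. inventory reconciliation 384 days ago vs limit 365 → not met
Not met: 9 of 10

9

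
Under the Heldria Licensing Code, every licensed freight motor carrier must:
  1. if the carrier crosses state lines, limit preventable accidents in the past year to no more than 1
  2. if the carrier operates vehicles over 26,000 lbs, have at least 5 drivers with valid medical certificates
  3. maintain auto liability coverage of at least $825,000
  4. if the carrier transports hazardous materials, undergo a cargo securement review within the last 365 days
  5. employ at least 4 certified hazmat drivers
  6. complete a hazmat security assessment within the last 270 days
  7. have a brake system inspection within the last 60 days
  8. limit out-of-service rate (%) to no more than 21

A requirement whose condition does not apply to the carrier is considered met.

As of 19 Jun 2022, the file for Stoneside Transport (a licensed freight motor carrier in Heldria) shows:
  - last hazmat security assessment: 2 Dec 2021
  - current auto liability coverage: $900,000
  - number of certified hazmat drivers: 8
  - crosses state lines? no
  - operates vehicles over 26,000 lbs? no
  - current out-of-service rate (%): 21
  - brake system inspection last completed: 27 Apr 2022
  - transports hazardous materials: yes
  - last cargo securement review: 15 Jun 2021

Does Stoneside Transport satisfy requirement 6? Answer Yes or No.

6. hazmat security assessment 199 days ago vs limit 270 → met

Yes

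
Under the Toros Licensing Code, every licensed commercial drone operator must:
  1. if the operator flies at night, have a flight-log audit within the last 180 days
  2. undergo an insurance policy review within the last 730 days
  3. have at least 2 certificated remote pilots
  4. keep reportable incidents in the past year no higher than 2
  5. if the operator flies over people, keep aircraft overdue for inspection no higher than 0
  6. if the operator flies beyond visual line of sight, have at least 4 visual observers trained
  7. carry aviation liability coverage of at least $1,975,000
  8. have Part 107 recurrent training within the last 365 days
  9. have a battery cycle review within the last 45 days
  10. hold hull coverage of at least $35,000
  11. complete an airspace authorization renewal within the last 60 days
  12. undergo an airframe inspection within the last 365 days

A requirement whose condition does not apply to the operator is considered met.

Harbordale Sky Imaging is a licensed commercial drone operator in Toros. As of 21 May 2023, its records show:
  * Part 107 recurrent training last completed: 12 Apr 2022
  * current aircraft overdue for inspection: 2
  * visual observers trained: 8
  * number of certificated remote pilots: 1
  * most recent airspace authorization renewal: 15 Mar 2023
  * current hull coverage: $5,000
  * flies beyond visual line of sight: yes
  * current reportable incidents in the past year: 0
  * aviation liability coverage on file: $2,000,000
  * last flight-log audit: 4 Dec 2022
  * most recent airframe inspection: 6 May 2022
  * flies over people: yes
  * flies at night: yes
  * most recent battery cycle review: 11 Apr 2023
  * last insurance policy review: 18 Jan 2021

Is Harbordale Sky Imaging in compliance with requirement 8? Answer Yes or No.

No

8. Part 107 recurrent training 404 days ago vs limit 365 → not met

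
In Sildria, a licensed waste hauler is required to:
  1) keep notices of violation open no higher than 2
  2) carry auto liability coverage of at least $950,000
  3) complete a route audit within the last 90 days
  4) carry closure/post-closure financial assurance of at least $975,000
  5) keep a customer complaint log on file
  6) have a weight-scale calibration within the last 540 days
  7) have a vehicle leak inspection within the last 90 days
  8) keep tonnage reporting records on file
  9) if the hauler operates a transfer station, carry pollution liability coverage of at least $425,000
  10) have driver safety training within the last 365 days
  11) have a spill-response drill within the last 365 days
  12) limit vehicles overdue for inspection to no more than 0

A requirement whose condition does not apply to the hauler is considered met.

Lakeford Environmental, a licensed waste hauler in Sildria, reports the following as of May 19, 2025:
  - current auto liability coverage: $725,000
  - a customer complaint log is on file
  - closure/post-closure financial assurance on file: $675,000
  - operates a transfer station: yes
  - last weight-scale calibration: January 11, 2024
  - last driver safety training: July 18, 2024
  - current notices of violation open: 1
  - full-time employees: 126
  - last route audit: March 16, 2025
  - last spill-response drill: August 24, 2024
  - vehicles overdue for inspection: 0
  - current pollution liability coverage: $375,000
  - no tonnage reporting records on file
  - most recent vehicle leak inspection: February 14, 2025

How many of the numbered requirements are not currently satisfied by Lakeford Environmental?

5

1. notices of violation open 1 ≤ 2 → met
2. auto liability coverage $725,000 < $950,000 → not met
3. route audit 64 days ago vs limit 90 → met
4. closure/post-closure financial assurance $675,000 < $975,000 → not met
5. customer complaint log present → met
6. weight-scale calibration 494 days ago vs limit 540 → met
7. vehicle leak inspection 94 days ago vs limit 90 → not met
8. tonnage reporting records absent → not met
9. condition 'operates a transfer station' holds; pollution liability coverage $375,000 < $425,000 → not met
10. driver safety training 305 days ago vs limit 365 → met
11. spill-response drill 268 days ago vs limit 365 → met
12. vehicles overdue for inspection 0 ≤ 0 → met
Not met: 5 of 12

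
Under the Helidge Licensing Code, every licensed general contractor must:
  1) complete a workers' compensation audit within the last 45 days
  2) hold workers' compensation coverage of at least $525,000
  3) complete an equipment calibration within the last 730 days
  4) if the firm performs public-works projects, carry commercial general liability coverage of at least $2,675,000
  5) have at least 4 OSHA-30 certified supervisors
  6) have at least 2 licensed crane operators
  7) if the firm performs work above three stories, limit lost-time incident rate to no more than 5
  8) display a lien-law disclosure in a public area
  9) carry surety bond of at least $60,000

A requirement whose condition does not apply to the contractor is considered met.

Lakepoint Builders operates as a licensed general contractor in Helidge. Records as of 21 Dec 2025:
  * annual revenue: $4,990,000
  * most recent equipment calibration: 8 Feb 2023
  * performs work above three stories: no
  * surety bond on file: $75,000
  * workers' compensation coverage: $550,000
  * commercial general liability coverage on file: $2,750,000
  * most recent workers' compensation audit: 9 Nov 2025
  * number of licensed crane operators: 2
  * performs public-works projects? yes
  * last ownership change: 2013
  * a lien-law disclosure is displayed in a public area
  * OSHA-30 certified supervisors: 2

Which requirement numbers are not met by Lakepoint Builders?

3, 5

1. workers' compensation audit 42 days ago vs limit 45 → met
2. workers' compensation coverage $550,000 ≥ $525,000 → met
3. equipment calibration 1047 days ago vs limit 730 → not met
4. condition 'performs public-works projects' holds; commercial general liability coverage $2,750,000 ≥ $2,675,000 → met
5. OSHA-30 certified supervisors 2 < 4 → not met
6. licensed crane operators 2 ≥ 2 → met
7. condition 'performs work above three stories' does not hold → requirement n/a → met
8. lien-law disclosure present → met
9. surety bond $75,000 ≥ $60,000 → met
Not met: 3, 5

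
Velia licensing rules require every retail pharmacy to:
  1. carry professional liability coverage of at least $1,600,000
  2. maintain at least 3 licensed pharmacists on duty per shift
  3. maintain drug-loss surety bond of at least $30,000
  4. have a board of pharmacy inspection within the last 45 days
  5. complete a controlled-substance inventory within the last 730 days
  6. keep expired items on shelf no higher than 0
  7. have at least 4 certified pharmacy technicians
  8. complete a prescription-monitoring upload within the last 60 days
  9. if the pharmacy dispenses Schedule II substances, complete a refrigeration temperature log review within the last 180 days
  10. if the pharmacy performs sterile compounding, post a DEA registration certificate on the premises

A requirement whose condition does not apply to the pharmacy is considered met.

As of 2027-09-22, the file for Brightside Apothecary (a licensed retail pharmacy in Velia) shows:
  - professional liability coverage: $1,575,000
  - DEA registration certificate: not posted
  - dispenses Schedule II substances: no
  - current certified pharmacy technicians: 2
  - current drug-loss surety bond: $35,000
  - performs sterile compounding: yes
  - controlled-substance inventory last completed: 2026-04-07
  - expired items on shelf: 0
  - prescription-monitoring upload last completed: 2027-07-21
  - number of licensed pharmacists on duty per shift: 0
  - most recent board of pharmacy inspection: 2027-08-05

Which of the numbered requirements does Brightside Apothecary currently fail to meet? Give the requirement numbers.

1, 2, 4, 7, 8, 10

1. professional liability coverage $1,575,000 < $1,600,000 → not met
2. licensed pharmacists on duty per shift 0 < 3 → not met
3. drug-loss surety bond $35,000 ≥ $30,000 → met
4. board of pharmacy inspection 48 days ago vs limit 45 → not met
5. controlled-substance inventory 533 days ago vs limit 730 → met
6. expired items on shelf 0 ≤ 0 → met
7. certified pharmacy technicians 2 < 4 → not met
8. prescription-monitoring upload 63 days ago vs limit 60 → not met
9. condition 'dispenses Schedule II substances' does not hold → requirement n/a → met
10. condition 'performs sterile compounding' holds; DEA registration certificate absent → not met
Not met: 1, 2, 4, 7, 8, 10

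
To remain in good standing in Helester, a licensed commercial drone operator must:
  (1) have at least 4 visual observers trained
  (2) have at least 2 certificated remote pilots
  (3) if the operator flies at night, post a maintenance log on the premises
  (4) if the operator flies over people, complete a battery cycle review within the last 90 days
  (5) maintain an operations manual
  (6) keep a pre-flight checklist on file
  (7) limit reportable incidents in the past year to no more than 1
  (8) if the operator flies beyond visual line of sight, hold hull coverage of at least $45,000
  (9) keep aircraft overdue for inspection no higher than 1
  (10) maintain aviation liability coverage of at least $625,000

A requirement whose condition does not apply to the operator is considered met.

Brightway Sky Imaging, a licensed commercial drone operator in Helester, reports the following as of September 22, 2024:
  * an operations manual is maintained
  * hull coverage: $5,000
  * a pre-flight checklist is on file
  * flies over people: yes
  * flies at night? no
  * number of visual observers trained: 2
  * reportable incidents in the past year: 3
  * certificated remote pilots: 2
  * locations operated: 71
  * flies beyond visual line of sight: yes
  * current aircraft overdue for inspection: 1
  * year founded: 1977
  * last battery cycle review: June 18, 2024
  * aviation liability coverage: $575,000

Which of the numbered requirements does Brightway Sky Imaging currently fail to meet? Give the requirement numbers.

1. visual observers trained 2 < 4 → not met
2. certificated remote pilots 2 ≥ 2 → met
3. condition 'flies at night' does not hold → requirement n/a → met
4. condition 'flies over people' holds; battery cycle review 96 days ago vs limit 90 → not met
5. operations manual present → met
6. pre-flight checklist present → met
7. reportable incidents in the past year 3 > 1 → not met
8. condition 'flies beyond visual line of sight' holds; hull coverage $5,000 < $45,000 → not met
9. aircraft overdue for inspection 1 ≤ 1 → met
10. aviation liability coverage $575,000 < $625,000 → not met
Not met: 1, 4, 7, 8, 10

1, 4, 7, 8, 10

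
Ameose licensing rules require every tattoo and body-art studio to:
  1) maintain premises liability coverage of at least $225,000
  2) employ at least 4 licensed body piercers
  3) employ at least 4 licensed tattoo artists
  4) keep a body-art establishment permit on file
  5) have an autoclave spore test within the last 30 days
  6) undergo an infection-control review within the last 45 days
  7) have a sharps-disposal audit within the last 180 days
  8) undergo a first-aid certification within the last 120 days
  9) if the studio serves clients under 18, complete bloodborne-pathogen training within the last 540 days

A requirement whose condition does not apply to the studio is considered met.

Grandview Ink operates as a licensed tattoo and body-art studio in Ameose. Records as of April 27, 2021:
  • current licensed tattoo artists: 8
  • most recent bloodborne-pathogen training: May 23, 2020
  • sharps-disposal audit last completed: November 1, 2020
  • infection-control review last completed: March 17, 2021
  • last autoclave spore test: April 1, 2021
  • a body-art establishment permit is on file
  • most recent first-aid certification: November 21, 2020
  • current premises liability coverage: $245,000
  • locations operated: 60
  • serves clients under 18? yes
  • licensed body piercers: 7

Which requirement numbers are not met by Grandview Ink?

1. premises liability coverage $245,000 ≥ $225,000 → met
2. licensed body piercers 7 ≥ 4 → met
3. licensed tattoo artists 8 ≥ 4 → met
4. body-art establishment permit present → met
5. autoclave spore test 26 days ago vs limit 30 → met
6. infection-control review 41 days ago vs limit 45 → met
7. sharps-disposal audit 177 days ago vs limit 180 → met
8. first-aid certification 157 days ago vs limit 120 → not met
9. condition 'serves clients under 18' holds; bloodborne-pathogen training 339 days ago vs limit 540 → met
Not met: 8

8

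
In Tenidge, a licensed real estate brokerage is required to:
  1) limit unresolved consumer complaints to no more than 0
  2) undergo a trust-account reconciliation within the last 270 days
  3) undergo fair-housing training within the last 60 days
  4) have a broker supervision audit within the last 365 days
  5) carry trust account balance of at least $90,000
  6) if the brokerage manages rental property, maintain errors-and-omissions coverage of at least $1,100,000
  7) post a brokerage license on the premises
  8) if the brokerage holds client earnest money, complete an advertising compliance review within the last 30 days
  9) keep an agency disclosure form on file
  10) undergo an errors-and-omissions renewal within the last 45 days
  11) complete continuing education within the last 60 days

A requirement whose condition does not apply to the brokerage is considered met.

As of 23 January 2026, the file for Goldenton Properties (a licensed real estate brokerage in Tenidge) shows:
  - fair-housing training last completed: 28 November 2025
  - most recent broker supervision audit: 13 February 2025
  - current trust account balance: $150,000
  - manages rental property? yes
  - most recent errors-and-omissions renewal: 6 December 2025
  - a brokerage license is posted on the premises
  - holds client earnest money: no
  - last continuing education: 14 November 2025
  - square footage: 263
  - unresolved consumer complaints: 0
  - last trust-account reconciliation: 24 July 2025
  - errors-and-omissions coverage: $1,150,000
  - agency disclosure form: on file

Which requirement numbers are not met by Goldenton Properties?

1. unresolved consumer complaints 0 ≤ 0 → met
2. trust-account reconciliation 183 days ago vs limit 270 → met
3. fair-housing training 56 days ago vs limit 60 → met
4. broker supervision audit 344 days ago vs limit 365 → met
5. trust account balance $150,000 ≥ $90,000 → met
6. condition 'manages rental property' holds; errors-and-omissions coverage $1,150,000 ≥ $1,100,000 → met
7. brokerage license present → met
8. condition 'holds client earnest money' does not hold → requirement n/a → met
9. agency disclosure form present → met
10. errors-and-omissions renewal 48 days ago vs limit 45 → not met
11. continuing education 70 days ago vs limit 60 → not met
Not met: 10, 11

10, 11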